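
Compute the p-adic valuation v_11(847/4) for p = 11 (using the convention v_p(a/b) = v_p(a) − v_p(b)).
v_11(847/4) = 2

Factor powers of 11 from the numerator and denominator of the reduced fraction: 847 = 11^2 · 7 and 4 = 11^0 · 4. Apply v_p(a/b) = v_p(a) − v_p(b): v_11(847/4) = 2 − 0 = 2.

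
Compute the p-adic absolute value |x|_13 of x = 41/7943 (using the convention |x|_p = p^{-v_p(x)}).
|41/7943|_13 = 169

Step 1 — compute v_13(x) by factoring powers of 13 out of the numerator and denominator: v_13(41/7943) = -2. Step 2 — apply |x|_p = p^{-v_p(x)} = 13^{2} = 169.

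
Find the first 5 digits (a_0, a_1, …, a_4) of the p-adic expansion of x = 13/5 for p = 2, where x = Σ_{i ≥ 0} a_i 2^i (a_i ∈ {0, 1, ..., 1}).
(a_0, …, a_4) = (1, 0, 0, 1, 0)

v_2(13/5) = 0 (numerator and denominator both coprime to 2), so x ∈ ℤ_2^×. Compute digits iteratively via a_i = x_i mod 2, x_{i+1} = (x_i − a_i)/2, with x_0 = x:
  x_0 = 13/5;  a_0 = 1;  x_1 = (x_0 − 1)/2 = 4/5
  x_1 = 4/5;  a_1 = 0;  x_2 = (x_1 − 0)/2 = 2/5
  x_2 = 2/5;  a_2 = 0;  x_3 = (x_2 − 0)/2 = 1/5
  x_3 = 1/5;  a_3 = 1;  x_4 = (x_3 − 1)/2 = -2/5
  x_4 = -2/5;  a_4 = 0;  x_5 = (x_4 − 0)/2 = -1/5
Digits: (1, 0, 0, 1, 0).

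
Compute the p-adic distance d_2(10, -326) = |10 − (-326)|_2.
d_2(10, -326) = 1/16

Step 1 — x − y = 10 − (-326) = 336. Step 2 — v_2(336) = 4 (factor: 336 = (2^4 · 21); the sign does not affect v_p). Step 3 — |x − y|_2 = 2^{-4} = 1/16.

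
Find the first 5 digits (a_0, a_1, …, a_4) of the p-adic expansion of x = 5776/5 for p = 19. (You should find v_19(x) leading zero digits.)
(a_0, …, a_4) = (0, 0, 7, 15, 3)

v_19(5776/5) = 2, so a_0 = ... = a_1 = 0. Factor out: x = 19^2 · u with u = 16/5 a unit in ℤ_19. Expand u iteratively via a_{v+i} = u_i mod 19, u_{i+1} = (u_i − a_{v+i})/19:
  u_0 = 16/5;  a_2 = 7;  u_1 = (u_0 − 7)/19 = -1/5
  u_1 = -1/5;  a_3 = 15;  u_2 = (u_1 − 15)/19 = -4/5
  u_2 = -4/5;  a_4 = 3;  u_3 = (u_2 − 3)/19 = -1/5
Digits: (0, 0, 7, 15, 3).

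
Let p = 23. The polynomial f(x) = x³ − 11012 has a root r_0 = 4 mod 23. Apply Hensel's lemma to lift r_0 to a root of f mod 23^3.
r_2 = 4949 (mod 12167)

Hensel: r_{i+1} = r_i − f(r_i)/f′(r_i) mod 23^{i+2}, where f′(x) = 3x². Iterate:
  r_0 = 4 (mod 23)
  r_1 = 188 (mod 529)
  r_2 = 4949 (mod 12167)
Final: r = 4949 with f(r) ≡ 0 mod 23^3.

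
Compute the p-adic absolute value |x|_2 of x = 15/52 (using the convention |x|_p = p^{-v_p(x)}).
|15/52|_2 = 4

Step 1 — compute v_2(x) by factoring powers of 2 out of the numerator and denominator: v_2(15/52) = -2. Step 2 — apply |x|_p = p^{-v_p(x)} = 2^{2} = 4.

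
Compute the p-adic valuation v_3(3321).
v_3(3321) = 4

v_3(n) is the largest exponent k such that 3^k divides n. Factor out: 3321 = 3^4 · 41. (Sign doesn't affect v_p.) So v_3(3321) = 4.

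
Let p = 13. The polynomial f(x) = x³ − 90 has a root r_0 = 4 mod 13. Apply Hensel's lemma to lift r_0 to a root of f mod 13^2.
r_1 = 82 (mod 169)

Hensel: r_{i+1} = r_i − f(r_i)/f′(r_i) mod 13^{i+2}, where f′(x) = 3x². Iterate:
  r_0 = 4 (mod 13)
  r_1 = 82 (mod 169)
Final: r = 82 with f(r) ≡ 0 mod 13^2.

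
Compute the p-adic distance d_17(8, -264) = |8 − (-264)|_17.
d_17(8, -264) = 1/17

Step 1 — x − y = 8 − (-264) = 272. Step 2 — v_17(272) = 1 (factor: 272 = (17^1 · 16); the sign does not affect v_p). Step 3 — |x − y|_17 = 17^{-1} = 1/17.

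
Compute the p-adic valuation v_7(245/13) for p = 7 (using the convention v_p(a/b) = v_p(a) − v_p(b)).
v_7(245/13) = 2

Factor powers of 7 from the numerator and denominator of the reduced fraction: 245 = 7^2 · 5 and 13 = 7^0 · 13. Apply v_p(a/b) = v_p(a) − v_p(b): v_7(245/13) = 2 − 0 = 2.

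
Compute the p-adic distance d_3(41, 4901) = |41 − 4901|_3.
d_3(41, 4901) = 1/243

Step 1 — x − y = 41 − 4901 = -4860. Step 2 — v_3(-4860) = 5 (factor: -4860 = −(3^5 · 20); the sign does not affect v_p). Step 3 — |x − y|_3 = 3^{-5} = 1/243.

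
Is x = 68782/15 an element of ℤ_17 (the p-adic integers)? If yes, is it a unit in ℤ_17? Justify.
x ∈ ℤ_17 but not a unit; v_17(x) = 3 > 0

ℤ_17 = {x ∈ ℚ_17 : v_17(x) ≥ 0} and ℤ_17^× = {x ∈ ℤ_17 : v_17(x) = 0}. Here v_17(68782/15) = v_17(num) − v_17(den) = 3; compare against these criteria.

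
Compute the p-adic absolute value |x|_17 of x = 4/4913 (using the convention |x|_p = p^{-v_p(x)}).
|4/4913|_17 = 4913

Step 1 — compute v_17(x) by factoring powers of 17 out of the numerator and denominator: v_17(4/4913) = -3. Step 2 — apply |x|_p = p^{-v_p(x)} = 17^{3} = 4913.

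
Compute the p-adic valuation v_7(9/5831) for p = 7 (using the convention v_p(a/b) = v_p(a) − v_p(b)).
v_7(9/5831) = -3

Factor powers of 7 from the numerator and denominator of the reduced fraction: 9 = 7^0 · 9 and 5831 = 7^3 · 17. Apply v_p(a/b) = v_p(a) − v_p(b): v_7(9/5831) = 0 − 3 = -3.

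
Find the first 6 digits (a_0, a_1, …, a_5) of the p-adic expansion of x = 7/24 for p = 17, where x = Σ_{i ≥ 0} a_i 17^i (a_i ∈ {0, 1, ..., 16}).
(a_0, …, a_5) = (1, 12, 0, 12, 0, 12)

v_17(7/24) = 0 (numerator and denominator both coprime to 17), so x ∈ ℤ_17^×. Compute digits iteratively via a_i = x_i mod 17, x_{i+1} = (x_i − a_i)/17, with x_0 = x:
  x_0 = 7/24;  a_0 = 1;  x_1 = (x_0 − 1)/17 = -1/24
  x_1 = -1/24;  a_1 = 12;  x_2 = (x_1 − 12)/17 = -17/24
  x_2 = -17/24;  a_2 = 0;  x_3 = (x_2 − 0)/17 = -1/24
  x_3 = -1/24;  a_3 = 12;  x_4 = (x_3 − 12)/17 = -17/24
  x_4 = -17/24;  a_4 = 0;  x_5 = (x_4 − 0)/17 = -1/24
  x_5 = -1/24;  a_5 = 12;  x_6 = (x_5 − 12)/17 = -17/24
Digits: (1, 12, 0, 12, 0, 12).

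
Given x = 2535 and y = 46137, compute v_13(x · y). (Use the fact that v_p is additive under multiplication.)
v_13(116957295) = 5

v_p(x) = 2 (factor: 2535 = 13^2 · 15); v_p(y) = 3 (factor: 46137 = 13^3 · 21). Additivity: v_p(xy) = v_p(x) + v_p(y) = 2 + 3 = 5. (Direct check: xy = 116957295 = 13^5 · (315).)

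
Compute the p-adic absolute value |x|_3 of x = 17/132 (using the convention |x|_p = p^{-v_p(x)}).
|17/132|_3 = 3

Step 1 — compute v_3(x) by factoring powers of 3 out of the numerator and denominator: v_3(17/132) = -1. Step 2 — apply |x|_p = p^{-v_p(x)} = 3^{1} = 3.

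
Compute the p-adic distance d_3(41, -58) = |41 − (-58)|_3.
d_3(41, -58) = 1/9

Step 1 — x − y = 41 − (-58) = 99. Step 2 — v_3(99) = 2 (factor: 99 = (3^2 · 11); the sign does not affect v_p). Step 3 — |x − y|_3 = 3^{-2} = 1/9.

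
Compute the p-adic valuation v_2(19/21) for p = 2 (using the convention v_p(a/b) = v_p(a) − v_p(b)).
v_2(19/21) = 0

Factor powers of 2 from the numerator and denominator of the reduced fraction: 19 = 2^0 · 19 and 21 = 2^0 · 21. Apply v_p(a/b) = v_p(a) − v_p(b): v_2(19/21) = 0 − 0 = 0.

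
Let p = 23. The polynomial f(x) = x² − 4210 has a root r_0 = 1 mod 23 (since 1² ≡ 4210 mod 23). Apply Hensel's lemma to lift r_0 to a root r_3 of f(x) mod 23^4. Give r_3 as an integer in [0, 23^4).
r_3 = 43103 (mod 279841)

Hensel's recurrence: r_{i+1} = r_i − f(r_i)·(f′(r_i))^{-1} mod 23^{i+2}, with f′(x) = 2x. Iterate:
  r_0 = 1 (mod 23)
  r_1 = 254 (mod 529)
  r_2 = 6602 (mod 12167)
  r_3 = 43103 (mod 279841)
Final: r_3 = 43103, and one checks f(r_3) ≡ 0 mod 23^4.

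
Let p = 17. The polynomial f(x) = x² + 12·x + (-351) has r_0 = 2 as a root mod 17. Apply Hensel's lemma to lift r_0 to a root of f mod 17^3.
r_2 = 257 (mod 4913)

Hensel: r_{i+1} = r_i − f(r_i)·(f′(r_i))^{-1} mod 17^{i+2}, f′(x) = 2x + 12. Iterate:
  r_0 = 2 (mod 17)
  r_1 = 257 (mod 289)
  r_2 = 257 (mod 4913)
Final: r = 257 satisfies f(r) ≡ 0 mod 17^3.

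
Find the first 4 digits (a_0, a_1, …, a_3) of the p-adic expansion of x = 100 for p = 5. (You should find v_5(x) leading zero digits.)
(a_0, …, a_3) = (0, 0, 4, 0)

v_5(100) = 2, so a_0 = ... = a_1 = 0. Factor out: x = 5^2 · u with u = 4 a unit in ℤ_5. Expand u iteratively via a_{v+i} = u_i mod 5, u_{i+1} = (u_i − a_{v+i})/5:
  u_0 = 4;  a_2 = 4;  u_1 = (u_0 − 4)/5 = 0
  u_1 = 0;  a_3 = 0;  u_2 = (u_1 − 0)/5 = 0
Digits: (0, 0, 4, 0).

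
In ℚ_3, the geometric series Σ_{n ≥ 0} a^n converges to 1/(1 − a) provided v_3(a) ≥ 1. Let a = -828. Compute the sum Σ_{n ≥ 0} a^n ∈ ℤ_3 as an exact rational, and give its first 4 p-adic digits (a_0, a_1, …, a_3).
Σ a^n = 1/(1 − a) = 1/829;  first 4 digits = (1, 0, 1, 2)

v_3(a) = 2 ≥ 1, so the series converges in ℤ_3 to 1/(1 − a) = 1/(1 − (-828)) = 1/829. Expand this rational in ℤ_3: compute digits iteratively via d_i = x_i mod 3, x_{i+1} = (x_i − d_i)/3. The first 4 digits are (1, 0, 1, 2).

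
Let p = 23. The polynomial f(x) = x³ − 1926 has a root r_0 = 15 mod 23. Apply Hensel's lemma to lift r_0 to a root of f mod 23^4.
r_3 = 170767 (mod 279841)

Hensel: r_{i+1} = r_i − f(r_i)/f′(r_i) mod 23^{i+2}, where f′(x) = 3x². Iterate:
  r_0 = 15 (mod 23)
  r_1 = 429 (mod 529)
  r_2 = 429 (mod 12167)
  r_3 = 170767 (mod 279841)
Final: r = 170767 with f(r) ≡ 0 mod 23^4.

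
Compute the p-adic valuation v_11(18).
v_11(18) = 0

v_11(n) is the largest exponent k such that 11^k divides n. Factor out: 18 = 11^0 · 18. (Sign doesn't affect v_p.) So v_11(18) = 0.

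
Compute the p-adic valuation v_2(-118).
v_2(-118) = 1

v_2(n) is the largest exponent k such that 2^k divides n. Factor out: -118 = -2^1 · 59. (Sign doesn't affect v_p.) So v_2(-118) = 1.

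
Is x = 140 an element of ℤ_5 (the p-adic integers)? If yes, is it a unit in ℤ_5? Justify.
x ∈ ℤ_5 but not a unit; v_5(x) = 1 > 0

ℤ_5 = {x ∈ ℚ_5 : v_5(x) ≥ 0} and ℤ_5^× = {x ∈ ℤ_5 : v_5(x) = 0}. Here v_5(140) = v_5(num) − v_5(den) = 1; compare against these criteria.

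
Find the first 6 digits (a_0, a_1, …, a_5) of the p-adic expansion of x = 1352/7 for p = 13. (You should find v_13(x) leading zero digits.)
(a_0, …, a_5) = (0, 0, 3, 11, 1, 11)

v_13(1352/7) = 2, so a_0 = ... = a_1 = 0. Factor out: x = 13^2 · u with u = 8/7 a unit in ℤ_13. Expand u iteratively via a_{v+i} = u_i mod 13, u_{i+1} = (u_i − a_{v+i})/13:
  u_0 = 8/7;  a_2 = 3;  u_1 = (u_0 − 3)/13 = -1/7
  u_1 = -1/7;  a_3 = 11;  u_2 = (u_1 − 11)/13 = -6/7
  u_2 = -6/7;  a_4 = 1;  u_3 = (u_2 − 1)/13 = -1/7
  u_3 = -1/7;  a_5 = 11;  u_4 = (u_3 − 11)/13 = -6/7
Digits: (0, 0, 3, 11, 1, 11).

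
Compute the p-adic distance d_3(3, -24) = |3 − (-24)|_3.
d_3(3, -24) = 1/27

Step 1 — x − y = 3 − (-24) = 27. Step 2 — v_3(27) = 3 (factor: 27 = (3^3 · 1); the sign does not affect v_p). Step 3 — |x − y|_3 = 3^{-3} = 1/27.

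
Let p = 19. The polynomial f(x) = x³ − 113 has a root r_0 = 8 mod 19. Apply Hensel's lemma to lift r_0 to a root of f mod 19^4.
r_3 = 711 (mod 130321)

Hensel: r_{i+1} = r_i − f(r_i)/f′(r_i) mod 19^{i+2}, where f′(x) = 3x². Iterate:
  r_0 = 8 (mod 19)
  r_1 = 350 (mod 361)
  r_2 = 711 (mod 6859)
  r_3 = 711 (mod 130321)
Final: r = 711 with f(r) ≡ 0 mod 19^4.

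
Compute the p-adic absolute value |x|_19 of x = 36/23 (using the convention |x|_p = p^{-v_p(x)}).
|36/23|_19 = 1

Step 1 — compute v_19(x) by factoring powers of 19 out of the numerator and denominator: v_19(36/23) = 0. Step 2 — apply |x|_p = p^{-v_p(x)} = 19^{0} = 1.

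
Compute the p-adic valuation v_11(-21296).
v_11(-21296) = 3

v_11(n) is the largest exponent k such that 11^k divides n. Factor out: -21296 = -11^3 · 16. (Sign doesn't affect v_p.) So v_11(-21296) = 3.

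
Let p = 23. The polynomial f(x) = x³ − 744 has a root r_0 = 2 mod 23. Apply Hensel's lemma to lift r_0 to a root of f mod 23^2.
r_1 = 416 (mod 529)

Hensel: r_{i+1} = r_i − f(r_i)/f′(r_i) mod 23^{i+2}, where f′(x) = 3x². Iterate:
  r_0 = 2 (mod 23)
  r_1 = 416 (mod 529)
Final: r = 416 with f(r) ≡ 0 mod 23^2.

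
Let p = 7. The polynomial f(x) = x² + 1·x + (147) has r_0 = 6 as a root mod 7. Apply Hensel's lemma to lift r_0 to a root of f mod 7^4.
r_3 = 146 (mod 2401)

Hensel: r_{i+1} = r_i − f(r_i)·(f′(r_i))^{-1} mod 7^{i+2}, f′(x) = 2x + 1. Iterate:
  r_0 = 6 (mod 7)
  r_1 = 48 (mod 49)
  r_2 = 146 (mod 343)
  r_3 = 146 (mod 2401)
Final: r = 146 satisfies f(r) ≡ 0 mod 7^4.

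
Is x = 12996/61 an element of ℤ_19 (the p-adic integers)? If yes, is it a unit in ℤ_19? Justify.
x ∈ ℤ_19 but not a unit; v_19(x) = 2 > 0

ℤ_19 = {x ∈ ℚ_19 : v_19(x) ≥ 0} and ℤ_19^× = {x ∈ ℤ_19 : v_19(x) = 0}. Here v_19(12996/61) = v_19(num) − v_19(den) = 2; compare against these criteria.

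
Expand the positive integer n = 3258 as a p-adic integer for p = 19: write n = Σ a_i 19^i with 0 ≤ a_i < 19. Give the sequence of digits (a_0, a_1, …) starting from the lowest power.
(a_0, a_1, …) = (9, 0, 9)

Repeated division by 19 gives the digits low-to-high: 3258 = 9 + 9·19^2. Digit sequence: (9, 0, 9).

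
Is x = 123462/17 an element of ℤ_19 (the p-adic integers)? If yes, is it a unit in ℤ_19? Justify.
x ∈ ℤ_19 but not a unit; v_19(x) = 3 > 0

ℤ_19 = {x ∈ ℚ_19 : v_19(x) ≥ 0} and ℤ_19^× = {x ∈ ℤ_19 : v_19(x) = 0}. Here v_19(123462/17) = v_19(num) − v_19(den) = 3; compare against these criteria.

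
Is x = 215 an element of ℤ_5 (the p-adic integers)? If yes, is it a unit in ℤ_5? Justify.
x ∈ ℤ_5 but not a unit; v_5(x) = 1 > 0

ℤ_5 = {x ∈ ℚ_5 : v_5(x) ≥ 0} and ℤ_5^× = {x ∈ ℤ_5 : v_5(x) = 0}. Here v_5(215) = v_5(num) − v_5(den) = 1; compare against these criteria.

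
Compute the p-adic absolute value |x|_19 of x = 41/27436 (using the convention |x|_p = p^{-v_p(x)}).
|41/27436|_19 = 6859

Step 1 — compute v_19(x) by factoring powers of 19 out of the numerator and denominator: v_19(41/27436) = -3. Step 2 — apply |x|_p = p^{-v_p(x)} = 19^{3} = 6859.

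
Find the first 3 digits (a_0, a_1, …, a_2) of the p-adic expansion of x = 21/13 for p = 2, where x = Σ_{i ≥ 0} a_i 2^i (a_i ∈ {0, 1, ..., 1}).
(a_0, …, a_2) = (1, 0, 0)

v_2(21/13) = 0 (numerator and denominator both coprime to 2), so x ∈ ℤ_2^×. Compute digits iteratively via a_i = x_i mod 2, x_{i+1} = (x_i − a_i)/2, with x_0 = x:
  x_0 = 21/13;  a_0 = 1;  x_1 = (x_0 − 1)/2 = 4/13
  x_1 = 4/13;  a_1 = 0;  x_2 = (x_1 − 0)/2 = 2/13
  x_2 = 2/13;  a_2 = 0;  x_3 = (x_2 − 0)/2 = 1/13
Digits: (1, 0, 0).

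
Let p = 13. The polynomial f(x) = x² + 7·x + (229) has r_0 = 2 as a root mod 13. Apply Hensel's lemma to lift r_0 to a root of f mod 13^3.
r_2 = 41 (mod 2197)

Hensel: r_{i+1} = r_i − f(r_i)·(f′(r_i))^{-1} mod 13^{i+2}, f′(x) = 2x + 7. Iterate:
  r_0 = 2 (mod 13)
  r_1 = 41 (mod 169)
  r_2 = 41 (mod 2197)
Final: r = 41 satisfies f(r) ≡ 0 mod 13^3.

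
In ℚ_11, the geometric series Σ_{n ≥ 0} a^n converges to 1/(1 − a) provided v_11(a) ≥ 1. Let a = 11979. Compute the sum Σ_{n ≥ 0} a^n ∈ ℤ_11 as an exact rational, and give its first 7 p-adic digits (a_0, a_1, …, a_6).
Σ a^n = 1/(1 − a) = -1/11978;  first 7 digits = (1, 0, 0, 9, 0, 0, 4)

v_11(a) = 3 ≥ 1, so the series converges in ℤ_11 to 1/(1 − a) = 1/(1 − 11979) = -1/11978. Expand this rational in ℤ_11: compute digits iteratively via d_i = x_i mod 11, x_{i+1} = (x_i − d_i)/11. The first 7 digits are (1, 0, 0, 9, 0, 0, 4).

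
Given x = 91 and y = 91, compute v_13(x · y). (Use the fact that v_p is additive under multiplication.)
v_13(8281) = 2

v_p(x) = 1 (factor: 91 = 13^1 · 7); v_p(y) = 1 (factor: 91 = 13^1 · 7). Additivity: v_p(xy) = v_p(x) + v_p(y) = 1 + 1 = 2. (Direct check: xy = 8281 = 13^2 · (49).)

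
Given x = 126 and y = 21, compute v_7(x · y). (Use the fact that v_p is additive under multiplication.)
v_7(2646) = 2

v_p(x) = 1 (factor: 126 = 7^1 · 18); v_p(y) = 1 (factor: 21 = 7^1 · 3). Additivity: v_p(xy) = v_p(x) + v_p(y) = 1 + 1 = 2. (Direct check: xy = 2646 = 7^2 · (54).)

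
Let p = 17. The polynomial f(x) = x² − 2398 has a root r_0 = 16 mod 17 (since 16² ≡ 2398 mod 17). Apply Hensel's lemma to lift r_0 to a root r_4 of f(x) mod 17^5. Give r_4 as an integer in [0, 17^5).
r_4 = 861321 (mod 1419857)

Hensel's recurrence: r_{i+1} = r_i − f(r_i)·(f′(r_i))^{-1} mod 17^{i+2}, with f′(x) = 2x. Iterate:
  r_0 = 16 (mod 17)
  r_1 = 101 (mod 289)
  r_2 = 1546 (mod 4913)
  r_3 = 26111 (mod 83521)
  r_4 = 861321 (mod 1419857)
Final: r_4 = 861321, and one checks f(r_4) ≡ 0 mod 17^5.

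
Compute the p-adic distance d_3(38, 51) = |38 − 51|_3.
d_3(38, 51) = 1

Step 1 — x − y = 38 − 51 = -13. Step 2 — v_3(-13) = 0 (factor: -13 = −(3^0 · 13); the sign does not affect v_p). Step 3 — |x − y|_3 = 3^{0} = 1.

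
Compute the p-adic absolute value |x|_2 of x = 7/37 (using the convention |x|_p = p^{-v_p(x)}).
|7/37|_2 = 1

Step 1 — compute v_2(x) by factoring powers of 2 out of the numerator and denominator: v_2(7/37) = 0. Step 2 — apply |x|_p = p^{-v_p(x)} = 2^{0} = 1.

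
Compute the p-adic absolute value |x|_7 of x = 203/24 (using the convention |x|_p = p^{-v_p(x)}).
|203/24|_7 = 1/7

Step 1 — compute v_7(x) by factoring powers of 7 out of the numerator and denominator: v_7(203/24) = 1. Step 2 — apply |x|_p = p^{-v_p(x)} = 7^{-1} = 1/7.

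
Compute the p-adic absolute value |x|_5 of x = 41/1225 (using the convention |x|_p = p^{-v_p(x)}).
|41/1225|_5 = 25

Step 1 — compute v_5(x) by factoring powers of 5 out of the numerator and denominator: v_5(41/1225) = -2. Step 2 — apply |x|_p = p^{-v_p(x)} = 5^{2} = 25.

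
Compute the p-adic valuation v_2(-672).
v_2(-672) = 5

v_2(n) is the largest exponent k such that 2^k divides n. Factor out: -672 = -2^5 · 21. (Sign doesn't affect v_p.) So v_2(-672) = 5.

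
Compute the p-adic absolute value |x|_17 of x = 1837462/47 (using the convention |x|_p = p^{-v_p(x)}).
|1837462/47|_17 = 1/83521

Step 1 — compute v_17(x) by factoring powers of 17 out of the numerator and denominator: v_17(1837462/47) = 4. Step 2 — apply |x|_p = p^{-v_p(x)} = 17^{-4} = 1/83521.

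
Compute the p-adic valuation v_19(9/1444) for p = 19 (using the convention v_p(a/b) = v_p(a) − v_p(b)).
v_19(9/1444) = -2

Factor powers of 19 from the numerator and denominator of the reduced fraction: 9 = 19^0 · 9 and 1444 = 19^2 · 4. Apply v_p(a/b) = v_p(a) − v_p(b): v_19(9/1444) = 0 − 2 = -2.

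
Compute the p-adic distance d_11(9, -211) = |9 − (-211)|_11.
d_11(9, -211) = 1/11

Step 1 — x − y = 9 − (-211) = 220. Step 2 — v_11(220) = 1 (factor: 220 = (11^1 · 20); the sign does not affect v_p). Step 3 — |x − y|_11 = 11^{-1} = 1/11.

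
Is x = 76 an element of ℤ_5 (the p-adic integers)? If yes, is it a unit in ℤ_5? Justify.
x ∈ ℤ_5^× (unit); v_5(x) = 0

ℤ_5 = {x ∈ ℚ_5 : v_5(x) ≥ 0} and ℤ_5^× = {x ∈ ℤ_5 : v_5(x) = 0}. Here v_5(76) = v_5(num) − v_5(den) = 0; compare against these criteria.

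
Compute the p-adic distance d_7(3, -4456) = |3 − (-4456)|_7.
d_7(3, -4456) = 1/343

Step 1 — x − y = 3 − (-4456) = 4459. Step 2 — v_7(4459) = 3 (factor: 4459 = (7^3 · 13); the sign does not affect v_p). Step 3 — |x − y|_7 = 7^{-3} = 1/343.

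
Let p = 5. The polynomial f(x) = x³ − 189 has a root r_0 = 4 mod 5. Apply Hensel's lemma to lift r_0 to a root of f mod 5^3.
r_2 = 4 (mod 125)

Hensel: r_{i+1} = r_i − f(r_i)/f′(r_i) mod 5^{i+2}, where f′(x) = 3x². Iterate:
  r_0 = 4 (mod 5)
  r_1 = 4 (mod 25)
  r_2 = 4 (mod 125)
Final: r = 4 with f(r) ≡ 0 mod 5^3.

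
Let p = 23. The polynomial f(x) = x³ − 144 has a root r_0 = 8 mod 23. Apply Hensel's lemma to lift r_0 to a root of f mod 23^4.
r_3 = 67674 (mod 279841)

Hensel: r_{i+1} = r_i − f(r_i)/f′(r_i) mod 23^{i+2}, where f′(x) = 3x². Iterate:
  r_0 = 8 (mod 23)
  r_1 = 491 (mod 529)
  r_2 = 6839 (mod 12167)
  r_3 = 67674 (mod 279841)
Final: r = 67674 with f(r) ≡ 0 mod 23^4.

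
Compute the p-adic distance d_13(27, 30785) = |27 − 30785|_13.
d_13(27, 30785) = 1/2197

Step 1 — x − y = 27 − 30785 = -30758. Step 2 — v_13(-30758) = 3 (factor: -30758 = −(13^3 · 14); the sign does not affect v_p). Step 3 — |x − y|_13 = 13^{-3} = 1/2197.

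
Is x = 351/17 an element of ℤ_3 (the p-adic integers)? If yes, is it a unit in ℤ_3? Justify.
x ∈ ℤ_3 but not a unit; v_3(x) = 3 > 0

ℤ_3 = {x ∈ ℚ_3 : v_3(x) ≥ 0} and ℤ_3^× = {x ∈ ℤ_3 : v_3(x) = 0}. Here v_3(351/17) = v_3(num) − v_3(den) = 3; compare against these criteria.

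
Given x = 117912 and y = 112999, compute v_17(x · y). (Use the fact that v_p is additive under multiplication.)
v_17(13323938088) = 6

v_p(x) = 3 (factor: 117912 = 17^3 · 24); v_p(y) = 3 (factor: 112999 = 17^3 · 23). Additivity: v_p(xy) = v_p(x) + v_p(y) = 3 + 3 = 6. (Direct check: xy = 13323938088 = 17^6 · (552).)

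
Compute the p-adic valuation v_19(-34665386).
v_19(-34665386) = 5

v_19(n) is the largest exponent k such that 19^k divides n. Factor out: -34665386 = -19^5 · 14. (Sign doesn't affect v_p.) So v_19(-34665386) = 5.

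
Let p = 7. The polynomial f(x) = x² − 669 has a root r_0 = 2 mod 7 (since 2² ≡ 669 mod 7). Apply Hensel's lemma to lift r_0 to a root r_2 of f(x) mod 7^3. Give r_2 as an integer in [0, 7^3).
r_2 = 156 (mod 343)

Hensel's recurrence: r_{i+1} = r_i − f(r_i)·(f′(r_i))^{-1} mod 7^{i+2}, with f′(x) = 2x. Iterate:
  r_0 = 2 (mod 7)
  r_1 = 9 (mod 49)
  r_2 = 156 (mod 343)
Final: r_2 = 156, and one checks f(r_2) ≡ 0 mod 7^3.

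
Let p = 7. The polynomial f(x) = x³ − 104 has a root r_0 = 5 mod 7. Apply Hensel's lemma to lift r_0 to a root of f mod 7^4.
r_3 = 775 (mod 2401)

Hensel: r_{i+1} = r_i − f(r_i)/f′(r_i) mod 7^{i+2}, where f′(x) = 3x². Iterate:
  r_0 = 5 (mod 7)
  r_1 = 40 (mod 49)
  r_2 = 89 (mod 343)
  r_3 = 775 (mod 2401)
Final: r = 775 with f(r) ≡ 0 mod 7^4.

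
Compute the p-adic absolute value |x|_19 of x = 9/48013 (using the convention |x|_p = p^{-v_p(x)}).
|9/48013|_19 = 6859

Step 1 — compute v_19(x) by factoring powers of 19 out of the numerator and denominator: v_19(9/48013) = -3. Step 2 — apply |x|_p = p^{-v_p(x)} = 19^{3} = 6859.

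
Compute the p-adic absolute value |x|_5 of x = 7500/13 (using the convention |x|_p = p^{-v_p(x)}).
|7500/13|_5 = 1/625

Step 1 — compute v_5(x) by factoring powers of 5 out of the numerator and denominator: v_5(7500/13) = 4. Step 2 — apply |x|_p = p^{-v_p(x)} = 5^{-4} = 1/625.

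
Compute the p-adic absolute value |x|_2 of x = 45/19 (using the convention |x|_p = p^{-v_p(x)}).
|45/19|_2 = 1

Step 1 — compute v_2(x) by factoring powers of 2 out of the numerator and denominator: v_2(45/19) = 0. Step 2 — apply |x|_p = p^{-v_p(x)} = 2^{0} = 1.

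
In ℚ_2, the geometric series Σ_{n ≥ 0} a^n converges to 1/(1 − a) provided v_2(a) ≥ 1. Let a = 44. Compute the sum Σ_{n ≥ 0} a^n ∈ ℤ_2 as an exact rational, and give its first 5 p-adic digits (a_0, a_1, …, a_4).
Σ a^n = 1/(1 − a) = -1/43;  first 5 digits = (1, 0, 1, 1, 1)

v_2(a) = 2 ≥ 1, so the series converges in ℤ_2 to 1/(1 − a) = 1/(1 − 44) = -1/43. Expand this rational in ℤ_2: compute digits iteratively via d_i = x_i mod 2, x_{i+1} = (x_i − d_i)/2. The first 5 digits are (1, 0, 1, 1, 1).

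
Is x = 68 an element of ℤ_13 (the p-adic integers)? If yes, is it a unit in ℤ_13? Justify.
x ∈ ℤ_13^× (unit); v_13(x) = 0

ℤ_13 = {x ∈ ℚ_13 : v_13(x) ≥ 0} and ℤ_13^× = {x ∈ ℤ_13 : v_13(x) = 0}. Here v_13(68) = v_13(num) − v_13(den) = 0; compare against these criteria.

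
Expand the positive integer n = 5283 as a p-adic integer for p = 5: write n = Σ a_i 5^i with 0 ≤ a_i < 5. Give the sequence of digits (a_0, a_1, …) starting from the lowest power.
(a_0, a_1, …) = (3, 1, 1, 2, 3, 1)

Repeated division by 5 gives the digits low-to-high: 5283 = 3 + 1·5^1 + 1·5^2 + 2·5^3 + 3·5^4 + 1·5^5. Digit sequence: (3, 1, 1, 2, 3, 1).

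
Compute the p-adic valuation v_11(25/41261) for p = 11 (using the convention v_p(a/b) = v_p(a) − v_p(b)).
v_11(25/41261) = -3

Factor powers of 11 from the numerator and denominator of the reduced fraction: 25 = 11^0 · 25 and 41261 = 11^3 · 31. Apply v_p(a/b) = v_p(a) − v_p(b): v_11(25/41261) = 0 − 3 = -3.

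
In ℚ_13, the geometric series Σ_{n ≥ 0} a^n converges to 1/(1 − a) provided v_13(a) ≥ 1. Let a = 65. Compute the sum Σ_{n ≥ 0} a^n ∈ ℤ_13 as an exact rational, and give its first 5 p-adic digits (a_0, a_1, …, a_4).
Σ a^n = 1/(1 − a) = -1/64;  first 5 digits = (1, 5, 12, 9, 10)

v_13(a) = 1 ≥ 1, so the series converges in ℤ_13 to 1/(1 − a) = 1/(1 − 65) = -1/64. Expand this rational in ℤ_13: compute digits iteratively via d_i = x_i mod 13, x_{i+1} = (x_i − d_i)/13. The first 5 digits are (1, 5, 12, 9, 10).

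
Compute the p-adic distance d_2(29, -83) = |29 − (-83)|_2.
d_2(29, -83) = 1/16

Step 1 — x − y = 29 − (-83) = 112. Step 2 — v_2(112) = 4 (factor: 112 = (2^4 · 7); the sign does not affect v_p). Step 3 — |x − y|_2 = 2^{-4} = 1/16.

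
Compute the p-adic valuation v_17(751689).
v_17(751689) = 4

v_17(n) is the largest exponent k such that 17^k divides n. Factor out: 751689 = 17^4 · 9. (Sign doesn't affect v_p.) So v_17(751689) = 4.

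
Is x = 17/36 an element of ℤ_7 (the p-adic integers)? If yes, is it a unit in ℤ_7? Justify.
x ∈ ℤ_7^× (unit); v_7(x) = 0

ℤ_7 = {x ∈ ℚ_7 : v_7(x) ≥ 0} and ℤ_7^× = {x ∈ ℤ_7 : v_7(x) = 0}. Here v_7(17/36) = v_7(num) − v_7(den) = 0; compare against these criteria.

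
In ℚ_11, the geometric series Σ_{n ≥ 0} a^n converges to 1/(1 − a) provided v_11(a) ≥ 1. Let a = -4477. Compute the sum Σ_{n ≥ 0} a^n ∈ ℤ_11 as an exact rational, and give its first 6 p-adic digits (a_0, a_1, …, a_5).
Σ a^n = 1/(1 − a) = 1/4478;  first 6 digits = (1, 0, 7, 7, 4, 3)

v_11(a) = 2 ≥ 1, so the series converges in ℤ_11 to 1/(1 − a) = 1/(1 − (-4477)) = 1/4478. Expand this rational in ℤ_11: compute digits iteratively via d_i = x_i mod 11, x_{i+1} = (x_i − d_i)/11. The first 6 digits are (1, 0, 7, 7, 4, 3).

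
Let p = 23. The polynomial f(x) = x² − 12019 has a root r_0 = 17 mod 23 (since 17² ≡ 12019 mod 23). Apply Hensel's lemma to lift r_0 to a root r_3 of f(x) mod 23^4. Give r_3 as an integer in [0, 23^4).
r_3 = 128909 (mod 279841)

Hensel's recurrence: r_{i+1} = r_i − f(r_i)·(f′(r_i))^{-1} mod 23^{i+2}, with f′(x) = 2x. Iterate:
  r_0 = 17 (mod 23)
  r_1 = 362 (mod 529)
  r_2 = 7239 (mod 12167)
  r_3 = 128909 (mod 279841)
Final: r_3 = 128909, and one checks f(r_3) ≡ 0 mod 23^4.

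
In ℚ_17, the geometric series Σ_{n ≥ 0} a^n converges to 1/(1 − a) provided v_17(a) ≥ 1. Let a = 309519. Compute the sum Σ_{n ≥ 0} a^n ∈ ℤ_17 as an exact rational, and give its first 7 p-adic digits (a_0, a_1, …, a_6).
Σ a^n = 1/(1 − a) = -1/309518;  first 7 digits = (1, 0, 0, 12, 3, 0, 8)

v_17(a) = 3 ≥ 1, so the series converges in ℤ_17 to 1/(1 − a) = 1/(1 − 309519) = -1/309518. Expand this rational in ℤ_17: compute digits iteratively via d_i = x_i mod 17, x_{i+1} = (x_i − d_i)/17. The first 7 digits are (1, 0, 0, 12, 3, 0, 8).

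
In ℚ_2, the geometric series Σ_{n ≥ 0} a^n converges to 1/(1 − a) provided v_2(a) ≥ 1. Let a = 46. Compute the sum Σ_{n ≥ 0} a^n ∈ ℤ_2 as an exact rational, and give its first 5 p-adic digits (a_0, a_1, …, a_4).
Σ a^n = 1/(1 − a) = -1/45;  first 5 digits = (1, 1, 0, 1, 1)

v_2(a) = 1 ≥ 1, so the series converges in ℤ_2 to 1/(1 − a) = 1/(1 − 46) = -1/45. Expand this rational in ℤ_2: compute digits iteratively via d_i = x_i mod 2, x_{i+1} = (x_i − d_i)/2. The first 5 digits are (1, 1, 0, 1, 1).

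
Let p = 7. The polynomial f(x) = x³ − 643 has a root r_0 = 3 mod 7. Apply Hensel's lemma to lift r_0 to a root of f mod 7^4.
r_3 = 857 (mod 2401)

Hensel: r_{i+1} = r_i − f(r_i)/f′(r_i) mod 7^{i+2}, where f′(x) = 3x². Iterate:
  r_0 = 3 (mod 7)
  r_1 = 24 (mod 49)
  r_2 = 171 (mod 343)
  r_3 = 857 (mod 2401)
Final: r = 857 with f(r) ≡ 0 mod 7^4.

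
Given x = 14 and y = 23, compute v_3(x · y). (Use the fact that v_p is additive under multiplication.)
v_3(322) = 0

v_p(x) = 0 (factor: 14 = 3^0 · 14); v_p(y) = 0 (factor: 23 = 3^0 · 23). Additivity: v_p(xy) = v_p(x) + v_p(y) = 0 + 0 = 0. (Direct check: xy = 322 = 3^0 · (322).)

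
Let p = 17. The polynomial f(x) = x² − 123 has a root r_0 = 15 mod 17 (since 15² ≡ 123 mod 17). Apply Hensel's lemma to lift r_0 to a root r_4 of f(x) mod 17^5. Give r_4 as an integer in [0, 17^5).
r_4 = 242078 (mod 1419857)

Hensel's recurrence: r_{i+1} = r_i − f(r_i)·(f′(r_i))^{-1} mod 17^{i+2}, with f′(x) = 2x. Iterate:
  r_0 = 15 (mod 17)
  r_1 = 185 (mod 289)
  r_2 = 1341 (mod 4913)
  r_3 = 75036 (mod 83521)
  r_4 = 242078 (mod 1419857)
Final: r_4 = 242078, and one checks f(r_4) ≡ 0 mod 17^5.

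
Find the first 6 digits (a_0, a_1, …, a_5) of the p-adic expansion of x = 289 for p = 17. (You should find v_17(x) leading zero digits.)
(a_0, …, a_5) = (0, 0, 1, 0, 0, 0)

v_17(289) = 2, so a_0 = ... = a_1 = 0. Factor out: x = 17^2 · u with u = 1 a unit in ℤ_17. Expand u iteratively via a_{v+i} = u_i mod 17, u_{i+1} = (u_i − a_{v+i})/17:
  u_0 = 1;  a_2 = 1;  u_1 = (u_0 − 1)/17 = 0
  u_1 = 0;  a_3 = 0;  u_2 = (u_1 − 0)/17 = 0
  u_2 = 0;  a_4 = 0;  u_3 = (u_2 − 0)/17 = 0
  u_3 = 0;  a_5 = 0;  u_4 = (u_3 − 0)/17 = 0
Digits: (0, 0, 1, 0, 0, 0).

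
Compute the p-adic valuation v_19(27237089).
v_19(27237089) = 5

v_19(n) is the largest exponent k such that 19^k divides n. Factor out: 27237089 = 19^5 · 11. (Sign doesn't affect v_p.) So v_19(27237089) = 5.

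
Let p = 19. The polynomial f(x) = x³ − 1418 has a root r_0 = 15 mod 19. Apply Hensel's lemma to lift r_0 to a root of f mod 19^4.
r_3 = 72633 (mod 130321)

Hensel: r_{i+1} = r_i − f(r_i)/f′(r_i) mod 19^{i+2}, where f′(x) = 3x². Iterate:
  r_0 = 15 (mod 19)
  r_1 = 72 (mod 361)
  r_2 = 4043 (mod 6859)
  r_3 = 72633 (mod 130321)
Final: r = 72633 with f(r) ≡ 0 mod 19^4.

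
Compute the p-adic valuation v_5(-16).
v_5(-16) = 0

v_5(n) is the largest exponent k such that 5^k divides n. Factor out: -16 = -5^0 · 16. (Sign doesn't affect v_p.) So v_5(-16) = 0.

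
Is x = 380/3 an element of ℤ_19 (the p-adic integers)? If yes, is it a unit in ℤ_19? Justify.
x ∈ ℤ_19 but not a unit; v_19(x) = 1 > 0

ℤ_19 = {x ∈ ℚ_19 : v_19(x) ≥ 0} and ℤ_19^× = {x ∈ ℤ_19 : v_19(x) = 0}. Here v_19(380/3) = v_19(num) − v_19(den) = 1; compare against these criteria.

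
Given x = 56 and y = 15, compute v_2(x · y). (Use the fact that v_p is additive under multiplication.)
v_2(840) = 3

v_p(x) = 3 (factor: 56 = 2^3 · 7); v_p(y) = 0 (factor: 15 = 2^0 · 15). Additivity: v_p(xy) = v_p(x) + v_p(y) = 3 + 0 = 3. (Direct check: xy = 840 = 2^3 · (105).)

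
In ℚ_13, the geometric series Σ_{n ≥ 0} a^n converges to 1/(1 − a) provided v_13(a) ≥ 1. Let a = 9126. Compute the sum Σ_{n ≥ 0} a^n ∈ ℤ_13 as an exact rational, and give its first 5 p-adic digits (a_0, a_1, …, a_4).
Σ a^n = 1/(1 − a) = -1/9125;  first 5 digits = (1, 0, 2, 4, 4)

v_13(a) = 2 ≥ 1, so the series converges in ℤ_13 to 1/(1 − a) = 1/(1 − 9126) = -1/9125. Expand this rational in ℤ_13: compute digits iteratively via d_i = x_i mod 13, x_{i+1} = (x_i − d_i)/13. The first 5 digits are (1, 0, 2, 4, 4).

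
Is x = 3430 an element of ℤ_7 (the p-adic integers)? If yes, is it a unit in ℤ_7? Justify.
x ∈ ℤ_7 but not a unit; v_7(x) = 3 > 0

ℤ_7 = {x ∈ ℚ_7 : v_7(x) ≥ 0} and ℤ_7^× = {x ∈ ℤ_7 : v_7(x) = 0}. Here v_7(3430) = v_7(num) − v_7(den) = 3; compare against these criteria.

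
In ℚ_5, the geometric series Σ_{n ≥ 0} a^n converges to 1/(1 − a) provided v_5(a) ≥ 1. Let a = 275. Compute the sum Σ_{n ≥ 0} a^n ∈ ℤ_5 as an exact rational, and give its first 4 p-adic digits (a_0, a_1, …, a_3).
Σ a^n = 1/(1 − a) = -1/274;  first 4 digits = (1, 0, 1, 2)

v_5(a) = 2 ≥ 1, so the series converges in ℤ_5 to 1/(1 − a) = 1/(1 − 275) = -1/274. Expand this rational in ℤ_5: compute digits iteratively via d_i = x_i mod 5, x_{i+1} = (x_i − d_i)/5. The first 4 digits are (1, 0, 1, 2).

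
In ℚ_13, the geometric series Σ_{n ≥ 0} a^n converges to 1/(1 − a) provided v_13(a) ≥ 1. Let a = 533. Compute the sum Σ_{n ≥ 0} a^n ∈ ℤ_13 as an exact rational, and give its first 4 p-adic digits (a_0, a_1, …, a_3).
Σ a^n = 1/(1 − a) = -1/532;  first 4 digits = (1, 2, 7, 7)

v_13(a) = 1 ≥ 1, so the series converges in ℤ_13 to 1/(1 − a) = 1/(1 − 533) = -1/532. Expand this rational in ℤ_13: compute digits iteratively via d_i = x_i mod 13, x_{i+1} = (x_i − d_i)/13. The first 4 digits are (1, 2, 7, 7).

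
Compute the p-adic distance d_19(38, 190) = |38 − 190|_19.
d_19(38, 190) = 1/19

Step 1 — x − y = 38 − 190 = -152. Step 2 — v_19(-152) = 1 (factor: -152 = −(19^1 · 8); the sign does not affect v_p). Step 3 — |x − y|_19 = 19^{-1} = 1/19.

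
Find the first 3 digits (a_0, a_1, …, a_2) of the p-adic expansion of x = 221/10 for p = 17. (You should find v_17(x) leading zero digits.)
(a_0, …, a_2) = (0, 3, 5)

v_17(221/10) = 1, so a_0 = ... = a_0 = 0. Factor out: x = 17^1 · u with u = 13/10 a unit in ℤ_17. Expand u iteratively via a_{v+i} = u_i mod 17, u_{i+1} = (u_i − a_{v+i})/17:
  u_0 = 13/10;  a_1 = 3;  u_1 = (u_0 − 3)/17 = -1/10
  u_1 = -1/10;  a_2 = 5;  u_2 = (u_1 − 5)/17 = -3/10
Digits: (0, 3, 5).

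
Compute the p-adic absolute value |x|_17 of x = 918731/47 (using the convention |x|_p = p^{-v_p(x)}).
|918731/47|_17 = 1/83521

Step 1 — compute v_17(x) by factoring powers of 17 out of the numerator and denominator: v_17(918731/47) = 4. Step 2 — apply |x|_p = p^{-v_p(x)} = 17^{-4} = 1/83521.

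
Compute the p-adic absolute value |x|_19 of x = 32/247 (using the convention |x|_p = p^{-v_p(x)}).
|32/247|_19 = 19

Step 1 — compute v_19(x) by factoring powers of 19 out of the numerator and denominator: v_19(32/247) = -1. Step 2 — apply |x|_p = p^{-v_p(x)} = 19^{1} = 19.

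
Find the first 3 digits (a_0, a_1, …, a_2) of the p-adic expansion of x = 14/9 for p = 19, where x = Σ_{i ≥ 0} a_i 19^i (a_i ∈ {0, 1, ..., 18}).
(a_0, …, a_2) = (10, 8, 8)

v_19(14/9) = 0 (numerator and denominator both coprime to 19), so x ∈ ℤ_19^×. Compute digits iteratively via a_i = x_i mod 19, x_{i+1} = (x_i − a_i)/19, with x_0 = x:
  x_0 = 14/9;  a_0 = 10;  x_1 = (x_0 − 10)/19 = -4/9
  x_1 = -4/9;  a_1 = 8;  x_2 = (x_1 − 8)/19 = -4/9
  x_2 = -4/9;  a_2 = 8;  x_3 = (x_2 − 8)/19 = -4/9
Digits: (10, 8, 8).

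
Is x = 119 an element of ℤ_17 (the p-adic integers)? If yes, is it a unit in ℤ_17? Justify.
x ∈ ℤ_17 but not a unit; v_17(x) = 1 > 0

ℤ_17 = {x ∈ ℚ_17 : v_17(x) ≥ 0} and ℤ_17^× = {x ∈ ℤ_17 : v_17(x) = 0}. Here v_17(119) = v_17(num) − v_17(den) = 1; compare against these criteria.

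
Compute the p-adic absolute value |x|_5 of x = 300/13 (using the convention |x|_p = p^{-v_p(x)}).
|300/13|_5 = 1/25

Step 1 — compute v_5(x) by factoring powers of 5 out of the numerator and denominator: v_5(300/13) = 2. Step 2 — apply |x|_p = p^{-v_p(x)} = 5^{-2} = 1/25.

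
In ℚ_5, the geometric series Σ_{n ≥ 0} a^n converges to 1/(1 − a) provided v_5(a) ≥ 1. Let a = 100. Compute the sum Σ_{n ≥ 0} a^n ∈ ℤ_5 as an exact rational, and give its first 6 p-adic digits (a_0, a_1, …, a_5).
Σ a^n = 1/(1 − a) = -1/99;  first 6 digits = (1, 0, 4, 0, 1, 3)

v_5(a) = 2 ≥ 1, so the series converges in ℤ_5 to 1/(1 − a) = 1/(1 − 100) = -1/99. Expand this rational in ℤ_5: compute digits iteratively via d_i = x_i mod 5, x_{i+1} = (x_i − d_i)/5. The first 6 digits are (1, 0, 4, 0, 1, 3).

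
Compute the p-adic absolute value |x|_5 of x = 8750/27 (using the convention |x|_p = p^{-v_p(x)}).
|8750/27|_5 = 1/625

Step 1 — compute v_5(x) by factoring powers of 5 out of the numerator and denominator: v_5(8750/27) = 4. Step 2 — apply |x|_p = p^{-v_p(x)} = 5^{-4} = 1/625.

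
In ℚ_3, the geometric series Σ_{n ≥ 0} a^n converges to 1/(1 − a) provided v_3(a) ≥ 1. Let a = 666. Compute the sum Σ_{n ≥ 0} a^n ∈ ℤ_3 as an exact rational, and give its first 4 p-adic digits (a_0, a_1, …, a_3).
Σ a^n = 1/(1 − a) = -1/665;  first 4 digits = (1, 0, 2, 0)

v_3(a) = 2 ≥ 1, so the series converges in ℤ_3 to 1/(1 − a) = 1/(1 − 666) = -1/665. Expand this rational in ℤ_3: compute digits iteratively via d_i = x_i mod 3, x_{i+1} = (x_i − d_i)/3. The first 4 digits are (1, 0, 2, 0).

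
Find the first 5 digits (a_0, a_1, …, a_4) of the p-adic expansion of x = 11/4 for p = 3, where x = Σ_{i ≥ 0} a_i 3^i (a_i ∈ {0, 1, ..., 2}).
(a_0, …, a_4) = (2, 1, 2, 0, 2)

v_3(11/4) = 0 (numerator and denominator both coprime to 3), so x ∈ ℤ_3^×. Compute digits iteratively via a_i = x_i mod 3, x_{i+1} = (x_i − a_i)/3, with x_0 = x:
  x_0 = 11/4;  a_0 = 2;  x_1 = (x_0 − 2)/3 = 1/4
  x_1 = 1/4;  a_1 = 1;  x_2 = (x_1 − 1)/3 = -1/4
  x_2 = -1/4;  a_2 = 2;  x_3 = (x_2 − 2)/3 = -3/4
  x_3 = -3/4;  a_3 = 0;  x_4 = (x_3 − 0)/3 = -1/4
  x_4 = -1/4;  a_4 = 2;  x_5 = (x_4 − 2)/3 = -3/4
Digits: (2, 1, 2, 0, 2).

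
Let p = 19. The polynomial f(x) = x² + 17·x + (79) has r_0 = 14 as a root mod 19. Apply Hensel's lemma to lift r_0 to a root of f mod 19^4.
r_3 = 8450 (mod 130321)

Hensel: r_{i+1} = r_i − f(r_i)·(f′(r_i))^{-1} mod 19^{i+2}, f′(x) = 2x + 17. Iterate:
  r_0 = 14 (mod 19)
  r_1 = 147 (mod 361)
  r_2 = 1591 (mod 6859)
  r_3 = 8450 (mod 130321)
Final: r = 8450 satisfies f(r) ≡ 0 mod 19^4.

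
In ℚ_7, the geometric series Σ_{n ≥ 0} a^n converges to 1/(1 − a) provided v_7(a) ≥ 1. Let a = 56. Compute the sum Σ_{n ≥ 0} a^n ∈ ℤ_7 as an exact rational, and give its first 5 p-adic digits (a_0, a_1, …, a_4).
Σ a^n = 1/(1 − a) = -1/55;  first 5 digits = (1, 1, 2, 3, 5)

v_7(a) = 1 ≥ 1, so the series converges in ℤ_7 to 1/(1 − a) = 1/(1 − 56) = -1/55. Expand this rational in ℤ_7: compute digits iteratively via d_i = x_i mod 7, x_{i+1} = (x_i − d_i)/7. The first 5 digits are (1, 1, 2, 3, 5).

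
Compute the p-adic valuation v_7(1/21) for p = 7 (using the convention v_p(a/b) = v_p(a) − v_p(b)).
v_7(1/21) = -1

Factor powers of 7 from the numerator and denominator of the reduced fraction: 1 = 7^0 · 1 and 21 = 7^1 · 3. Apply v_p(a/b) = v_p(a) − v_p(b): v_7(1/21) = 0 − 1 = -1.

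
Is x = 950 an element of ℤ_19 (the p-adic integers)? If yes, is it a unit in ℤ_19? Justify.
x ∈ ℤ_19 but not a unit; v_19(x) = 1 > 0

ℤ_19 = {x ∈ ℚ_19 : v_19(x) ≥ 0} and ℤ_19^× = {x ∈ ℤ_19 : v_19(x) = 0}. Here v_19(950) = v_19(num) − v_19(den) = 1; compare against these criteria.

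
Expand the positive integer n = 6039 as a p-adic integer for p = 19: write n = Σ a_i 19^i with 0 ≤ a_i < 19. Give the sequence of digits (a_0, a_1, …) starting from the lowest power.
(a_0, a_1, …) = (16, 13, 16)

Repeated division by 19 gives the digits low-to-high: 6039 = 16 + 13·19^1 + 16·19^2. Digit sequence: (16, 13, 16).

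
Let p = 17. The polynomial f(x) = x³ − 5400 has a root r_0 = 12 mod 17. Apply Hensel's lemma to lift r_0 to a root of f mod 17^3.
r_2 = 4211 (mod 4913)

Hensel: r_{i+1} = r_i − f(r_i)/f′(r_i) mod 17^{i+2}, where f′(x) = 3x². Iterate:
  r_0 = 12 (mod 17)
  r_1 = 165 (mod 289)
  r_2 = 4211 (mod 4913)
Final: r = 4211 with f(r) ≡ 0 mod 17^3.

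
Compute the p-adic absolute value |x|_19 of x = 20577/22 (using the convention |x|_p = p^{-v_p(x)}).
|20577/22|_19 = 1/6859

Step 1 — compute v_19(x) by factoring powers of 19 out of the numerator and denominator: v_19(20577/22) = 3. Step 2 — apply |x|_p = p^{-v_p(x)} = 19^{-3} = 1/6859.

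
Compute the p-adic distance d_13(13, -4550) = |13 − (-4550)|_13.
d_13(13, -4550) = 1/169

Step 1 — x − y = 13 − (-4550) = 4563. Step 2 — v_13(4563) = 2 (factor: 4563 = (13^2 · 27); the sign does not affect v_p). Step 3 — |x − y|_13 = 13^{-2} = 1/169.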